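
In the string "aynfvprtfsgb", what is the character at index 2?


Input string: 'aynfvprtfsgb'
Operation: get character at index 2
Index mapping: s[0]='a', s[1]='y', s[2]='n'
Result: 'n'


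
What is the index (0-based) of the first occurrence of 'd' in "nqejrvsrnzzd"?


Input string: 'nqejrvsrnzzd'
Target: 'd'
Scanning left to right: s[0]='n', s[1]='q', s[2]='e', s[3]='j', s[4]='r', s[5]='v', s[6]='s', s[7]='r', s[8]='n', s[9]='z', s[10]='z', s[11]='d'
First match at index: 11


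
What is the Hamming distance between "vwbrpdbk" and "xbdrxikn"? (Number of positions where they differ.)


String 1: 'vwbrpdbk'
String 2: 'xbdrxikn'
Compare each position: pos 0: 'v'!='x', pos 1: 'w'!='b', pos 2: 'b'!='d', pos 3: 'r'=='r', pos 4: 'p'!='x', pos 5: 'd'!='i', pos 6: 'b'!='k', pos 7: 'k'!='n'
Differing positions: 7
Hamming distance: 7


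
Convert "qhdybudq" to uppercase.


Input string: 'qhdybudq'
Operation: convert each letter to uppercase
Mapping: 'q'->'Q', 'h'->'H', 'd'->'D', 'y'->'Y', 'b'->'B', 'u'->'U', 'd'->'D', 'q'->'Q'
Result: QHDYBUDQ


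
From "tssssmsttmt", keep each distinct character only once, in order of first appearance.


Input: 'tssssmsttmt'
Operation: keep first occurrence of each character
Scan: s[0]='t' new -> keep; s[1]='s' new -> keep; s[2]='s' seen -> skip; s[3]='s' seen -> skip; s[4]='s' seen -> skip; s[5]='m' new -> keep; s[6]='s' seen -> skip; s[7]='t' seen -> skip; s[8]='t' seen -> skip; s[9]='m' seen -> skip; s[10]='t' seen -> skip
Result: tsm


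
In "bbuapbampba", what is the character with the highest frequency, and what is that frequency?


Input: 'bbuapbampba'
Operation: tally each character
Counts: 'a':3, 'b':4, 'm':1, 'p':2, 'u':1
Maximum: 'b' appears 4 times


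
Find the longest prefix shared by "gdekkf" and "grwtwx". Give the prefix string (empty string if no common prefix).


String 1: 'gdekkf'
String 2: 'grwtwx'
Compare position by position:
pos 0: 'g' vs 'g' match
pos 1: 'd' vs 'r' differ -> stop
Longest common prefix: "g" (length 1)


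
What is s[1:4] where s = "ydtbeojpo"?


Input string: 'ydtbeojpo'
Operation: slice [1:4]
Extract characters: s[1]='d', s[2]='t', s[3]='b'
Result: dtb


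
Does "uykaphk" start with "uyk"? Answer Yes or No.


Input string: 'uykaphk'
Prefix to check: 'uyk'
First 3 characters of input: 'uyk'
Match: True
Result: Yes


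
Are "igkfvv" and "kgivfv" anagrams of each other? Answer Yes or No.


String 1: 'igkfvv' -> sorted: 'fgikvv'
String 2: 'kgivfv' -> sorted: 'fgikvv'
Compare sorted forms: 'fgikvv' == 'fgikvv'
Anagram: Yes


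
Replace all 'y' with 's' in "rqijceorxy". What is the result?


Input string: 'rqijceorxy'
Operation: replace 'y' with 's'
Positions of 'y': 9
After replacement: rqijceorxs


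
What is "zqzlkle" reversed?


Input string: 'zqzlkle'
Operation: reverse character order
Original order: 'z' -> 'q' -> 'z' -> 'l' -> 'k' -> 'l' -> 'e'
Reversed order: 'e' -> 'l' -> 'k' -> 'l' -> 'z' -> 'q' -> 'z'
Result: elklzqz


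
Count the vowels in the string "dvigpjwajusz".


Input string: 'dvigpjwajusz'
Operation: count vowels (a, e, i, o, u)
Scan: s[0]='d', s[1]='v', s[2]='i' (vowel), s[3]='g', s[4]='p', s[5]='j', s[6]='w', s[7]='a' (vowel), s[8]='j', s[9]='u' (vowel), s[10]='s', s[11]='z'
Vowels found: 3
Result: 3


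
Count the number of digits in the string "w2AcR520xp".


Input string: 'w2AcR520xp'
Operation: count digit characters (0-9)
Scan: 'w', '2'(digit), 'A', 'c', 'R', '5'(digit), '2'(digit), '0'(digit), 'x', 'p'
Digits found: 4
Result: 4


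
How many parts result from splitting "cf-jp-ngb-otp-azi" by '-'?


Input string: 'cf-jp-ngb-otp-azi'
Delimiter: '-'
Split result: 'cf', 'jp', 'ngb', 'otp', 'azi'
Number of parts: 5


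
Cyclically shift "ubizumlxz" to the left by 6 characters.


Input: 'ubizumlxz', shift = 6
Operation: split at index 6 and swap parts
Front part s[0:6] = 'ubizum'
Back part s[6:] = 'lxz'
Rotated = back + front = 'lxz' + 'ubizum'
Result: lxzubizum


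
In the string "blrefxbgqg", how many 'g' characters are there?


Input string: 'blrefxbgqg'
Target character: 'g'
Scan each position: s[7]='g', s[9]='g'
Matches found at indices: 7, 9
Total: 2


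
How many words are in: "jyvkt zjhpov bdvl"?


Input string: 'jyvkt zjhpov bdvl'
Operation: split by spaces
Words found: 'jyvkt', 'zjhpov', 'bdvl'
Word count: 3


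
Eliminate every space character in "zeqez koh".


Input string: 'zeqez koh'
Operation: remove all spaces
Words: 'zeqez', 'koh'
Join without spaces: zeqezkoh


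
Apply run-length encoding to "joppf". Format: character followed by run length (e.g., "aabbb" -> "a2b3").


Input: 'joppf'
Operation: identify consecutive runs
Runs: 'j' -> j1, 'o' -> o1, 'pp' -> p2, 'f' -> f1
Encoded: j1o1p2f1


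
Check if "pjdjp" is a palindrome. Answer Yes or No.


Input string: 'pjdjp'
Reversed: 'pjdjp'
Compare pairs: s[0]='p' vs s[4]='p' (match), s[1]='j' vs s[3]='j' (match)
Palindrome: Yes


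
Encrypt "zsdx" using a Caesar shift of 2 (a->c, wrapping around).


Input: 'zsdx', shift = 2
Operation: for each letter, (position + 2) mod 26
Mapping: 'z'(25+2=27, 27 mod 26=1)->'b', 's'(18+2=20)->'u', 'd'(3+2=5)->'f', 'x'(23+2=25)->'z'
Result: bufz


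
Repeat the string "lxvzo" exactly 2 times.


Input string: 'lxvzo'
Operation: repeat 2 times
Concatenation: 'lxvzo' + 'lxvzo'
Result: lxvzolxvzo


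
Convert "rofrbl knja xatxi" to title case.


Input string: 'rofrbl knja xatxi'
Operation: capitalize first letter of each word
Word transformations: 'rofrbl'->'Rofrbl', 'knja'->'Knja', 'xatxi'->'Xatxi'
Result: Rofrbl Knja Xatxi


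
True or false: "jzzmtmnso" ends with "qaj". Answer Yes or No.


Input string: 'jzzmtmnso'
Suffix to check: 'qaj'
Last 3 characters of input: 'nso'
Match: False
Result: No


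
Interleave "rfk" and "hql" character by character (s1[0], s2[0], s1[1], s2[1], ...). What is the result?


String 1: 'rfk'
String 2: 'hql'
Operation: alternate characters
Pairs: 'r'+'h', 'f'+'q', 'k'+'l'
Result: rhfqkl


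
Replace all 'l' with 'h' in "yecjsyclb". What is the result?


Input string: 'yecjsyclb'
Operation: replace 'l' with 'h'
Positions of 'l': 7
After replacement: yecjsychb


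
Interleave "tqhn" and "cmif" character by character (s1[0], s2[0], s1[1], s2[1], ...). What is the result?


String 1: 'tqhn'
String 2: 'cmif'
Operation: alternate characters
Pairs: 't'+'c', 'q'+'m', 'h'+'i', 'n'+'f'
Result: tcqmhinf


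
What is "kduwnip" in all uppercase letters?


Input string: 'kduwnip'
Operation: convert each letter to uppercase
Mapping: 'k'->'K', 'd'->'D', 'u'->'U', 'w'->'W', 'n'->'N', 'i'->'I', 'p'->'P'
Result: KDUWNIP


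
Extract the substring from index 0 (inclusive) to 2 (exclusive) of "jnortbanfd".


Input string: 'jnortbanfd'
Operation: slice [0:2]
Extract characters: s[0]='j', s[1]='n'
Result: jn


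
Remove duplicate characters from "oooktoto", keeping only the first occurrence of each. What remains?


Input: 'oooktoto'
Operation: keep first occurrence of each character
Scan: s[0]='o' new -> keep; s[1]='o' seen -> skip; s[2]='o' seen -> skip; s[3]='k' new -> keep; s[4]='t' new -> keep; s[5]='o' seen -> skip; s[6]='t' seen -> skip; s[7]='o' seen -> skip
Result: okt


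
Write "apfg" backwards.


Input string: 'apfg'
Operation: reverse character order
Original order: 'a' -> 'p' -> 'f' -> 'g'
Reversed order: 'g' -> 'f' -> 'p' -> 'a'
Result: gfpa


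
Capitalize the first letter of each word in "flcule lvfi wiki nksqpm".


Input string: 'flcule lvfi wiki nksqpm'
Operation: capitalize first letter of each word
Word transformations: 'flcule'->'Flcule', 'lvfi'->'Lvfi', 'wiki'->'Wiki', 'nksqpm'->'Nksqpm'
Result: Flcule Lvfi Wiki Nksqpm


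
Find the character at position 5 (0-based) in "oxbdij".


Input string: 'oxbdij'
Operation: get character at index 5
Index mapping: s[0]='o', s[1]='x', s[2]='b', s[3]='d', s[4]='i', s[5]='j'
Result: 'j'


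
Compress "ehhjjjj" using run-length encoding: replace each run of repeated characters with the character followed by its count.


Input: 'ehhjjjj'
Operation: identify consecutive runs
Runs: 'e' -> e1, 'hh' -> h2, 'jjjj' -> j4
Encoded: e1h2j4


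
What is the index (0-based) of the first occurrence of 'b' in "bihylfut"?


Input string: 'bihylfut'
Target: 'b'
Scanning left to right: s[0]='b'
First match at index: 0


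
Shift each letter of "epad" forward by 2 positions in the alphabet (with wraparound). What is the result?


Input: 'epad', shift = 2
Operation: for each letter, (position + 2) mod 26
Mapping: 'e'(4+2=6)->'g', 'p'(15+2=17)->'r', 'a'(0+2=2)->'c', 'd'(3+2=5)->'f'
Result: grcf


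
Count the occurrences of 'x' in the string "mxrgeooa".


Input string: 'mxrgeooa'
Target character: 'x'
Scan each position: s[1]='x'
Matches found at indices: 1
Total: 1


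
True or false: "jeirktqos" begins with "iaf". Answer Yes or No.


Input string: 'jeirktqos'
Prefix to check: 'iaf'
First 3 characters of input: 'jei'
Match: False
Result: No


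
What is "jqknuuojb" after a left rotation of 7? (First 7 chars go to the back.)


Input: 'jqknuuojb', shift = 7
Operation: split at index 7 and swap parts
Front part s[0:7] = 'jqknuuo'
Back part s[7:] = 'jb'
Rotated = back + front = 'jb' + 'jqknuuo'
Result: jbjqknuuo


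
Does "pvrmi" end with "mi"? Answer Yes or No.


Input string: 'pvrmi'
Suffix to check: 'mi'
Last 2 characters of input: 'mi'
Match: True
Result: Yes


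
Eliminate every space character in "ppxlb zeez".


Input string: 'ppxlb zeez'
Operation: remove all spaces
Words: 'ppxlb', 'zeez'
Join without spaces: ppxlbzeez


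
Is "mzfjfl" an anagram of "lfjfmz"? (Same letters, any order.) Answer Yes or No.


String 1: 'lfjfmz' -> sorted: 'ffjlmz'
String 2: 'mzfjfl' -> sorted: 'ffjlmz'
Compare sorted forms: 'ffjlmz' == 'ffjlmz'
Anagram: Yes


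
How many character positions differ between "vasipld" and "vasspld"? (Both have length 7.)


String 1: 'vasipld'
String 2: 'vasspld'
Compare each position: pos 0: 'v'=='v', pos 1: 'a'=='a', pos 2: 's'=='s', pos 3: 'i'!='s', pos 4: 'p'=='p', pos 5: 'l'=='l', pos 6: 'd'=='d'
Differing positions: 1
Hamming distance: 1


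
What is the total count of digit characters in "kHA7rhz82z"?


Input string: 'kHA7rhz82z'
Operation: count digit characters (0-9)
Scan: 'k', 'H', 'A', '7'(digit), 'r', 'h', 'z', '8'(digit), '2'(digit), 'z'
Digits found: 3
Result: 3


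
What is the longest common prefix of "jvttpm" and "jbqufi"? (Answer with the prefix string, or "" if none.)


String 1: 'jvttpm'
String 2: 'jbqufi'
Compare position by position:
pos 0: 'j' vs 'j' match
pos 1: 'v' vs 'b' differ -> stop
Longest common prefix: "j" (length 1)


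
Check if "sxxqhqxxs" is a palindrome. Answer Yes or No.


Input string: 'sxxqhqxxs'
Reversed: 'sxxqhqxxs'
Compare pairs: s[0]='s' vs s[8]='s' (match), s[1]='x' vs s[7]='x' (match), s[2]='x' vs s[6]='x' (match), s[3]='q' vs s[5]='q' (match)
Palindrome: Yes


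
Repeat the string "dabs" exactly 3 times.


Input string: 'dabs'
Operation: repeat 3 times
Concatenation: 'dabs' + 'dabs' + 'dabs'
Result: dabsdabsdabs


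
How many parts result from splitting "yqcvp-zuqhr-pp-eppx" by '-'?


Input string: 'yqcvp-zuqhr-pp-eppx'
Delimiter: '-'
Split result: 'yqcvp', 'zuqhr', 'pp', 'eppx'
Number of parts: 4


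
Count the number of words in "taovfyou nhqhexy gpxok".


Input string: 'taovfyou nhqhexy gpxok'
Operation: split by spaces
Words found: 'taovfyou', 'nhqhexy', 'gpxok'
Word count: 3


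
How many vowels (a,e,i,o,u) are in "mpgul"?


Input string: 'mpgul'
Operation: count vowels (a, e, i, o, u)
Scan: s[0]='m', s[1]='p', s[2]='g', s[3]='u' (vowel), s[4]='l'
Vowels found: 1
Result: 1


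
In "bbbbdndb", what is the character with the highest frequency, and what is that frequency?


Input: 'bbbbdndb'
Operation: tally each character
Counts: 'b':5, 'd':2, 'n':1
Maximum: 'b' appears 5 times


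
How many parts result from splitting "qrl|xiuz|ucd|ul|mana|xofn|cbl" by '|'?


Input string: 'qrl|xiuz|ucd|ul|mana|xofn|cbl'
Delimiter: '|'
Split result: 'qrl', 'xiuz', 'ucd', 'ul', 'mana', 'xofn', 'cbl'
Number of parts: 7


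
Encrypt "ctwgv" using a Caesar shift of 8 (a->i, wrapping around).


Input: 'ctwgv', shift = 8
Operation: for each letter, (position + 8) mod 26
Mapping: 'c'(2+8=10)->'k', 't'(19+8=27, 27 mod 26=1)->'b', 'w'(22+8=30, 30 mod 26=4)->'e', 'g'(6+8=14)->'o', 'v'(21+8=29, 29 mod 26=3)->'d'
Result: kbeod


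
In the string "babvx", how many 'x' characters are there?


Input string: 'babvx'
Target character: 'x'
Scan each position: s[4]='x'
Matches found at indices: 4
Total: 1


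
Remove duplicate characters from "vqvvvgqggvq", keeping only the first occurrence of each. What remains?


Input: 'vqvvvgqggvq'
Operation: keep first occurrence of each character
Scan: s[0]='v' new -> keep; s[1]='q' new -> keep; s[2]='v' seen -> skip; s[3]='v' seen -> skip; s[4]='v' seen -> skip; s[5]='g' new -> keep; s[6]='q' seen -> skip; s[7]='g' seen -> skip; s[8]='g' seen -> skip; s[9]='v' seen -> skip; s[10]='q' seen -> skip
Result: vqg


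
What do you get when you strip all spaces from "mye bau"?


Input string: 'mye bau'
Operation: remove all spaces
Words: 'mye', 'bau'
Join without spaces: myebau


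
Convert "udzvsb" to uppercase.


Input string: 'udzvsb'
Operation: convert each letter to uppercase
Mapping: 'u'->'U', 'd'->'D', 'z'->'Z', 'v'->'V', 's'->'S', 'b'->'B'
Result: UDZVSB


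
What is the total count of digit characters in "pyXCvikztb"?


Input string: 'pyXCvikztb'
Operation: count digit characters (0-9)
Scan: 'p', 'y', 'X', 'C', 'v', 'i', 'k', 'z', 't', 'b'
Digits found: 0
Result: 0


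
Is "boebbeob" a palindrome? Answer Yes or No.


Input string: 'boebbeob'
Reversed: 'boebbeob'
Compare pairs: s[0]='b' vs s[7]='b' (match), s[1]='o' vs s[6]='o' (match), s[2]='e' vs s[5]='e' (match), s[3]='b' vs s[4]='b' (match)
Palindrome: Yes


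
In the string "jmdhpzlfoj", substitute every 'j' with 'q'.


Input string: 'jmdhpzlfoj'
Operation: replace 'j' with 'q'
Positions of 'j': 0, 9
After replacement: qmdhpzlfoq


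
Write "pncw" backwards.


Input string: 'pncw'
Operation: reverse character order
Original order: 'p' -> 'n' -> 'c' -> 'w'
Reversed order: 'w' -> 'c' -> 'n' -> 'p'
Result: wcnp


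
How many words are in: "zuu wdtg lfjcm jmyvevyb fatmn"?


Input string: 'zuu wdtg lfjcm jmyvevyb fatmn'
Operation: split by spaces
Words found: 'zuu', 'wdtg', 'lfjcm', 'jmyvevyb', 'fatmn'
Word count: 5


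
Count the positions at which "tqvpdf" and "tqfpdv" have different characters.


String 1: 'tqvpdf'
String 2: 'tqfpdv'
Compare each position: pos 0: 't'=='t', pos 1: 'q'=='q', pos 2: 'v'!='f', pos 3: 'p'=='p', pos 4: 'd'=='d', pos 5: 'f'!='v'
Differing positions: 2
Hamming distance: 2


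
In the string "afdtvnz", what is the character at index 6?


Input string: 'afdtvnz'
Operation: get character at index 6
Index mapping: s[0]='a', s[1]='f', s[2]='d', s[3]='t', s[4]='v', s[5]='n', s[6]='z'
Result: 'z'


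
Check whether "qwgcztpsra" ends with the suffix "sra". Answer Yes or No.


Input string: 'qwgcztpsra'
Suffix to check: 'sra'
Last 3 characters of input: 'sra'
Match: True
Result: Yes


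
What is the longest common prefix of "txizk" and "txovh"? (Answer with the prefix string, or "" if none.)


String 1: 'txizk'
String 2: 'txovh'
Compare position by position:
pos 0: 't' vs 't' match
pos 1: 'x' vs 'x' match
pos 2: 'i' vs 'o' differ -> stop
Longest common prefix: "tx" (length 2)


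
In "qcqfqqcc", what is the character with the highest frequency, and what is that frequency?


Input: 'qcqfqqcc'
Operation: tally each character
Counts: 'c':3, 'f':1, 'q':4
Maximum: 'q' appears 4 times


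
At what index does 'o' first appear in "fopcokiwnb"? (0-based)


Input string: 'fopcokiwnb'
Target: 'o'
Scanning left to right: s[0]='f', s[1]='o'
First match at index: 1


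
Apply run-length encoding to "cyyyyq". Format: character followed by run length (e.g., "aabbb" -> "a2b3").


Input: 'cyyyyq'
Operation: identify consecutive runs
Runs: 'c' -> c1, 'yyyy' -> y4, 'q' -> q1
Encoded: c1y4q1


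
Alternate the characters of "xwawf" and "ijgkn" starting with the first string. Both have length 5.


String 1: 'xwawf'
String 2: 'ijgkn'
Operation: alternate characters
Pairs: 'x'+'i', 'w'+'j', 'a'+'g', 'w'+'k', 'f'+'n'
Result: xiwjagwkfn


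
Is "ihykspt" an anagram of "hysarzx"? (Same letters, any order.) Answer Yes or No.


String 1: 'hysarzx' -> sorted: 'ahrsxyz'
String 2: 'ihykspt' -> sorted: 'hikpsty'
Compare sorted forms: 'ahrsxyz' != 'hikpsty'
Anagram: No


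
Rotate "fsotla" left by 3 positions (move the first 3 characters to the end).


Input: 'fsotla', shift = 3
Operation: split at index 3 and swap parts
Front part s[0:3] = 'fso'
Back part s[3:] = 'tla'
Rotated = back + front = 'tla' + 'fso'
Result: tlafso


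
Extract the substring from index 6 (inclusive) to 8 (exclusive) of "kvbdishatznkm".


Input string: 'kvbdishatznkm'
Operation: slice [6:8]
Extract characters: s[6]='h', s[7]='a'
Result: ha


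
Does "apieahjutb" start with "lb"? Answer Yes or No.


Input string: 'apieahjutb'
Prefix to check: 'lb'
First 2 characters of input: 'ap'
Match: False
Result: No


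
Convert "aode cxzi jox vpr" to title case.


Input string: 'aode cxzi jox vpr'
Operation: capitalize first letter of each word
Word transformations: 'aode'->'Aode', 'cxzi'->'Cxzi', 'jox'->'Jox', 'vpr'->'Vpr'
Result: Aode Cxzi Jox Vpr


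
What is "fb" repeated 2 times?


Input string: 'fb'
Operation: repeat 2 times
Concatenation: 'fb' + 'fb'
Result: fbfb


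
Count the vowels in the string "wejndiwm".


Input string: 'wejndiwm'
Operation: count vowels (a, e, i, o, u)
Scan: s[0]='w', s[1]='e' (vowel), s[2]='j', s[3]='n', s[4]='d', s[5]='i' (vowel), s[6]='w', s[7]='m'
Vowels found: 2
Result: 2


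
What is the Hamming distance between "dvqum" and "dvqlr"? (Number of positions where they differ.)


String 1: 'dvqum'
String 2: 'dvqlr'
Compare each position: pos 0: 'd'=='d', pos 1: 'v'=='v', pos 2: 'q'=='q', pos 3: 'u'!='l', pos 4: 'm'!='r'
Differing positions: 2
Hamming distance: 2


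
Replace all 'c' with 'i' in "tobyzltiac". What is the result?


Input string: 'tobyzltiac'
Operation: replace 'c' with 'i'
Positions of 'c': 9
After replacement: tobyzltiai


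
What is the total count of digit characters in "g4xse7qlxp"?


Input string: 'g4xse7qlxp'
Operation: count digit characters (0-9)
Scan: 'g', '4'(digit), 'x', 's', 'e', '7'(digit), 'q', 'l', 'x', 'p'
Digits found: 2
Result: 2


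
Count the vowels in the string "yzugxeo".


Input string: 'yzugxeo'
Operation: count vowels (a, e, i, o, u)
Scan: s[0]='y', s[1]='z', s[2]='u' (vowel), s[3]='g', s[4]='x', s[5]='e' (vowel), s[6]='o' (vowel)
Vowels found: 3
Result: 3


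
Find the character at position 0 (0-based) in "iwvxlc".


Input string: 'iwvxlc'
Operation: get character at index 0
Index mapping: s[0]='i'
Result: 'i'


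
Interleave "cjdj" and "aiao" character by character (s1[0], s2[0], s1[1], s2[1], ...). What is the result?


String 1: 'cjdj'
String 2: 'aiao'
Operation: alternate characters
Pairs: 'c'+'a', 'j'+'i', 'd'+'a', 'j'+'o'
Result: cajidajo


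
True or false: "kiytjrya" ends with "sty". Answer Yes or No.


Input string: 'kiytjrya'
Suffix to check: 'sty'
Last 3 characters of input: 'rya'
Match: False
Result: No


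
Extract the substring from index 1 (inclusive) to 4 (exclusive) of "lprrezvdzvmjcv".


Input string: 'lprrezvdzvmjcv'
Operation: slice [1:4]
Extract characters: s[1]='p', s[2]='r', s[3]='r'
Result: prr


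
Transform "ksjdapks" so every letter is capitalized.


Input string: 'ksjdapks'
Operation: convert each letter to uppercase
Mapping: 'k'->'K', 's'->'S', 'j'->'J', 'd'->'D', 'a'->'A', 'p'->'P', 'k'->'K', 's'->'S'
Result: KSJDAPKS


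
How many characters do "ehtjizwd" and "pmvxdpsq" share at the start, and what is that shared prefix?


String 1: 'ehtjizwd'
String 2: 'pmvxdpsq'
Compare position by position:
pos 0: 'e' vs 'p' differ -> stop
Longest common prefix: "" (length 0)


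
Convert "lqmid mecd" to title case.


Input string: 'lqmid mecd'
Operation: capitalize first letter of each word
Word transformations: 'lqmid'->'Lqmid', 'mecd'->'Mecd'
Result: Lqmid Mecd


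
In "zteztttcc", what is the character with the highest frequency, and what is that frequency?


Input: 'zteztttcc'
Operation: tally each character
Counts: 'c':2, 'e':1, 't':4, 'z':2
Maximum: 't' appears 4 times


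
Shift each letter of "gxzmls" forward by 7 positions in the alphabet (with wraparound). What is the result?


Input: 'gxzmls', shift = 7
Operation: for each letter, (position + 7) mod 26
Mapping: 'g'(6+7=13)->'n', 'x'(23+7=30, 30 mod 26=4)->'e', 'z'(25+7=32, 32 mod 26=6)->'g', 'm'(12+7=19)->'t', 'l'(11+7=18)->'s', 's'(18+7=25)->'z'
Result: negtsz


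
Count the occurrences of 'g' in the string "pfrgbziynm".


Input string: 'pfrgbziynm'
Target character: 'g'
Scan each position: s[3]='g'
Matches found at indices: 3
Total: 1


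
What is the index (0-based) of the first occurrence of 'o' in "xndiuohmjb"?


Input string: 'xndiuohmjb'
Target: 'o'
Scanning left to right: s[0]='x', s[1]='n', s[2]='d', s[3]='i', s[4]='u', s[5]='o'
First match at index: 5


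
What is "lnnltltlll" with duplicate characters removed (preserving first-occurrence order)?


Input: 'lnnltltlll'
Operation: keep first occurrence of each character
Scan: s[0]='l' new -> keep; s[1]='n' new -> keep; s[2]='n' seen -> skip; s[3]='l' seen -> skip; s[4]='t' new -> keep; s[5]='l' seen -> skip; s[6]='t' seen -> skip; s[7]='l' seen -> skip; s[8]='l' seen -> skip; s[9]='l' seen -> skip
Result: lnt


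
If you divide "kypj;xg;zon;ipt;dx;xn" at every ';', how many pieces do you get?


Input string: 'kypj;xg;zon;ipt;dx;xn'
Delimiter: ';'
Split result: 'kypj', 'xg', 'zon', 'ipt', 'dx', 'xn'
Number of parts: 6


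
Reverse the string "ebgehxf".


Input string: 'ebgehxf'
Operation: reverse character order
Original order: 'e' -> 'b' -> 'g' -> 'e' -> 'h' -> 'x' -> 'f'
Reversed order: 'f' -> 'x' -> 'h' -> 'e' -> 'g' -> 'b' -> 'e'
Result: fxhegbe


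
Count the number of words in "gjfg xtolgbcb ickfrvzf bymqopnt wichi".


Input string: 'gjfg xtolgbcb ickfrvzf bymqopnt wichi'
Operation: split by spaces
Words found: 'gjfg', 'xtolgbcb', 'ickfrvzf', 'bymqopnt', 'wichi'
Word count: 5


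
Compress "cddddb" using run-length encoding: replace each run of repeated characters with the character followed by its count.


Input: 'cddddb'
Operation: identify consecutive runs
Runs: 'c' -> c1, 'dddd' -> d4, 'b' -> b1
Encoded: c1d4b1


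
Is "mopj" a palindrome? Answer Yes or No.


Input string: 'mopj'
Reversed: 'jpom'
Compare pairs: s[0]='m' vs s[3]='j' (mismatch), s[1]='o' vs s[2]='p' (mismatch)
Palindrome: No


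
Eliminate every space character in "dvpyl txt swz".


Input string: 'dvpyl txt swz'
Operation: remove all spaces
Words: 'dvpyl', 'txt', 'swz'
Join without spaces: dvpyltxtswz


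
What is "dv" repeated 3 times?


Input string: 'dv'
Operation: repeat 3 times
Concatenation: 'dv' + 'dv' + 'dv'
Result: dvdvdv


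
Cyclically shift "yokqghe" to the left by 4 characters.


Input: 'yokqghe', shift = 4
Operation: split at index 4 and swap parts
Front part s[0:4] = 'yokq'
Back part s[4:] = 'ghe'
Rotated = back + front = 'ghe' + 'yokq'
Result: gheyokq


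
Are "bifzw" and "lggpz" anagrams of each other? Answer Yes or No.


String 1: 'bifzw' -> sorted: 'bfiwz'
String 2: 'lggpz' -> sorted: 'gglpz'
Compare sorted forms: 'bfiwz' != 'gglpz'
Anagram: No


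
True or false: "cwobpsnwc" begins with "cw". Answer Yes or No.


Input string: 'cwobpsnwc'
Prefix to check: 'cw'
First 2 characters of input: 'cw'
Match: True
Result: Yes


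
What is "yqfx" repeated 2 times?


Input string: 'yqfx'
Operation: repeat 2 times
Concatenation: 'yqfx' + 'yqfx'
Result: yqfxyqfx


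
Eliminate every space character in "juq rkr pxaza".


Input string: 'juq rkr pxaza'
Operation: remove all spaces
Words: 'juq', 'rkr', 'pxaza'
Join without spaces: juqrkrpxaza


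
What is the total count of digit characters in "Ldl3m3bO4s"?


Input string: 'Ldl3m3bO4s'
Operation: count digit characters (0-9)
Scan: 'L', 'd', 'l', '3'(digit), 'm', '3'(digit), 'b', 'O', '4'(digit), 's'
Digits found: 3
Result: 3


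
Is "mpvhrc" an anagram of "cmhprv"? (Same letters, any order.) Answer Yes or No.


String 1: 'cmhprv' -> sorted: 'chmprv'
String 2: 'mpvhrc' -> sorted: 'chmprv'
Compare sorted forms: 'chmprv' == 'chmprv'
Anagram: Yes


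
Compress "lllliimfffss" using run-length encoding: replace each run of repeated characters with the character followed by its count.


Input: 'lllliimfffss'
Operation: identify consecutive runs
Runs: 'llll' -> l4, 'ii' -> i2, 'm' -> m1, 'fff' -> f3, 'ss' -> s2
Encoded: l4i2m1f3s2


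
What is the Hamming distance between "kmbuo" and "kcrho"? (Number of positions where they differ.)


String 1: 'kmbuo'
String 2: 'kcrho'
Compare each position: pos 0: 'k'=='k', pos 1: 'm'!='c', pos 2: 'b'!='r', pos 3: 'u'!='h', pos 4: 'o'=='o'
Differing positions: 3
Hamming distance: 3


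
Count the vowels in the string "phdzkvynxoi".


Input string: 'phdzkvynxoi'
Operation: count vowels (a, e, i, o, u)
Scan: s[0]='p', s[1]='h', s[2]='d', s[3]='z', s[4]='k', s[5]='v', s[6]='y', s[7]='n', s[8]='x', s[9]='o' (vowel), s[10]='i' (vowel)
Vowels found: 2
Result: 2


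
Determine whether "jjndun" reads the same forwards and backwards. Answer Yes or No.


Input string: 'jjndun'
Reversed: 'nudnjj'
Compare pairs: s[0]='j' vs s[5]='n' (mismatch), s[1]='j' vs s[4]='u' (mismatch), s[2]='n' vs s[3]='d' (mismatch)
Palindrome: No


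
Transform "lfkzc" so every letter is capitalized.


Input string: 'lfkzc'
Operation: convert each letter to uppercase
Mapping: 'l'->'L', 'f'->'F', 'k'->'K', 'z'->'Z', 'c'->'C'
Result: LFKZC


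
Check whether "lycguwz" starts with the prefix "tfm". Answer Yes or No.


Input string: 'lycguwz'
Prefix to check: 'tfm'
First 3 characters of input: 'lyc'
Match: False
Result: No


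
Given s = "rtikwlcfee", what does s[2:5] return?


Input string: 'rtikwlcfee'
Operation: slice [2:5]
Extract characters: s[2]='i', s[3]='k', s[4]='w'
Result: ikw


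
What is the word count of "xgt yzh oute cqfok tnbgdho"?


Input string: 'xgt yzh oute cqfok tnbgdho'
Operation: split by spaces
Words found: 'xgt', 'yzh', 'oute', 'cqfok', 'tnbgdho'
Word count: 5


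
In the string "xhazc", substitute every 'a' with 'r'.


Input string: 'xhazc'
Operation: replace 'a' with 'r'
Positions of 'a': 2
After replacement: xhrzc


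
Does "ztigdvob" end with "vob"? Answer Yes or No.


Input string: 'ztigdvob'
Suffix to check: 'vob'
Last 3 characters of input: 'vob'
Match: True
Result: Yes


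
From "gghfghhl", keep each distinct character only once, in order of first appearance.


Input: 'gghfghhl'
Operation: keep first occurrence of each character
Scan: s[0]='g' new -> keep; s[1]='g' seen -> skip; s[2]='h' new -> keep; s[3]='f' new -> keep; s[4]='g' seen -> skip; s[5]='h' seen -> skip; s[6]='h' seen -> skip; s[7]='l' new -> keep
Result: ghfl


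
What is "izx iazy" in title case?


Input string: 'izx iazy'
Operation: capitalize first letter of each word
Word transformations: 'izx'->'Izx', 'iazy'->'Iazy'
Result: Izx Iazy


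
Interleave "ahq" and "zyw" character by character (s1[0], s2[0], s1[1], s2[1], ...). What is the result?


String 1: 'ahq'
String 2: 'zyw'
Operation: alternate characters
Pairs: 'a'+'z', 'h'+'y', 'q'+'w'
Result: azhyqw


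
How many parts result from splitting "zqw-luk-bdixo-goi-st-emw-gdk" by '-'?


Input string: 'zqw-luk-bdixo-goi-st-emw-gdk'
Delimiter: '-'
Split result: 'zqw', 'luk', 'bdixo', 'goi', 'st', 'emw', 'gdk'
Number of parts: 7


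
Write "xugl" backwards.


Input string: 'xugl'
Operation: reverse character order
Original order: 'x' -> 'u' -> 'g' -> 'l'
Reversed order: 'l' -> 'g' -> 'u' -> 'x'
Result: lgux


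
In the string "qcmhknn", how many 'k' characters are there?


Input string: 'qcmhknn'
Target character: 'k'
Scan each position: s[4]='k'
Matches found at indices: 4
Total: 1


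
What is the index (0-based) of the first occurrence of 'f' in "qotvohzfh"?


Input string: 'qotvohzfh'
Target: 'f'
Scanning left to right: s[0]='q', s[1]='o', s[2]='t', s[3]='v', s[4]='o', s[5]='h', s[6]='z', s[7]='f'
First match at index: 7


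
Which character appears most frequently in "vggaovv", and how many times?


Input: 'vggaovv'
Operation: tally each character
Counts: 'a':1, 'g':2, 'o':1, 'v':3
Maximum: 'v' appears 3 times


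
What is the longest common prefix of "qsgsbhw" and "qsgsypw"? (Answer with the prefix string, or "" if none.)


String 1: 'qsgsbhw'
String 2: 'qsgsypw'
Compare position by position:
pos 0: 'q' vs 'q' match
pos 1: 's' vs 's' match
pos 2: 'g' vs 'g' match
pos 3: 's' vs 's' match
pos 4: 'b' vs 'y' differ -> stop
Longest common prefix: "qsgs" (length 4)


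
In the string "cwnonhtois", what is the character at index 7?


Input string: 'cwnonhtois'
Operation: get character at index 7
Index mapping: s[0]='c', s[1]='w', s[2]='n', s[3]='o', s[4]='n', s[5]='h', s[6]='t', s[7]='o'
Result: 'o'


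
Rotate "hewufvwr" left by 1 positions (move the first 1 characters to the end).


Input: 'hewufvwr', shift = 1
Operation: split at index 1 and swap parts
Front part s[0:1] = 'h'
Back part s[1:] = 'ewufvwr'
Rotated = back + front = 'ewufvwr' + 'h'
Result: ewufvwrh


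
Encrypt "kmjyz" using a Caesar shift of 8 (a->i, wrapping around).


Input: 'kmjyz', shift = 8
Operation: for each letter, (position + 8) mod 26
Mapping: 'k'(10+8=18)->'s', 'm'(12+8=20)->'u', 'j'(9+8=17)->'r', 'y'(24+8=32, 32 mod 26=6)->'g', 'z'(25+8=33, 33 mod 26=7)->'h'
Result: surgh


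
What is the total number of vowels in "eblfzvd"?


Input string: 'eblfzvd'
Operation: count vowels (a, e, i, o, u)
Scan: s[0]='e' (vowel), s[1]='b', s[2]='l', s[3]='f', s[4]='z', s[5]='v', s[6]='d'
Vowels found: 1
Result: 1


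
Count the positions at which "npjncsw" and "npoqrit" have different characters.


String 1: 'npjncsw'
String 2: 'npoqrit'
Compare each position: pos 0: 'n'=='n', pos 1: 'p'=='p', pos 2: 'j'!='o', pos 3: 'n'!='q', pos 4: 'c'!='r', pos 5: 's'!='i', pos 6: 'w'!='t'
Differing positions: 5
Hamming distance: 5


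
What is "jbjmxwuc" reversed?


Input string: 'jbjmxwuc'
Operation: reverse character order
Original order: 'j' -> 'b' -> 'j' -> 'm' -> 'x' -> 'w' -> 'u' -> 'c'
Reversed order: 'c' -> 'u' -> 'w' -> 'x' -> 'm' -> 'j' -> 'b' -> 'j'
Result: cuwxmjbj


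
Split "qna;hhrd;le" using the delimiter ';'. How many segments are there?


Input string: 'qna;hhrd;le'
Delimiter: ';'
Split result: 'qna', 'hhrd', 'le'
Number of parts: 3


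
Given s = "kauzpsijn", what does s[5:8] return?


Input string: 'kauzpsijn'
Operation: slice [5:8]
Extract characters: s[5]='s', s[6]='i', s[7]='j'
Result: sij


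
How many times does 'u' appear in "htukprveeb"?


Input string: 'htukprveeb'
Target character: 'u'
Scan each position: s[2]='u'
Matches found at indices: 2
Total: 1


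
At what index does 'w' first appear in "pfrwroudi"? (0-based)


Input string: 'pfrwroudi'
Target: 'w'
Scanning left to right: s[0]='p', s[1]='f', s[2]='r', s[3]='w'
First match at index: 3


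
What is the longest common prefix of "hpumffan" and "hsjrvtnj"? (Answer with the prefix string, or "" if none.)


String 1: 'hpumffan'
String 2: 'hsjrvtnj'
Compare position by position:
pos 0: 'h' vs 'h' match
pos 1: 'p' vs 's' differ -> stop
Longest common prefix: "h" (length 1)


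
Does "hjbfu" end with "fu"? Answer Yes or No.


Input string: 'hjbfu'
Suffix to check: 'fu'
Last 2 characters of input: 'fu'
Match: True
Result: Yes


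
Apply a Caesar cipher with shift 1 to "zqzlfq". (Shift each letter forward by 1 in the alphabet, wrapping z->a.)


Input: 'zqzlfq', shift = 1
Operation: for each letter, (position + 1) mod 26
Mapping: 'z'(25+1=26, 26 mod 26=0)->'a', 'q'(16+1=17)->'r', 'z'(25+1=26, 26 mod 26=0)->'a', 'l'(11+1=12)->'m', 'f'(5+1=6)->'g', 'q'(16+1=17)->'r'
Result: aramgr


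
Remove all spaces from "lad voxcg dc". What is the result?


Input string: 'lad voxcg dc'
Operation: remove all spaces
Words: 'lad', 'voxcg', 'dc'
Join without spaces: ladvoxcgdc


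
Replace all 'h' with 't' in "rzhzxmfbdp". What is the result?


Input string: 'rzhzxmfbdp'
Operation: replace 'h' with 't'
Positions of 'h': 2
After replacement: rztzxmfbdp


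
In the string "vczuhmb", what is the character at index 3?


Input string: 'vczuhmb'
Operation: get character at index 3
Index mapping: s[0]='v', s[1]='c', s[2]='z', s[3]='u'
Result: 'u'


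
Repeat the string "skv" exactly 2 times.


Input string: 'skv'
Operation: repeat 2 times
Concatenation: 'skv' + 'skv'
Result: skvskv


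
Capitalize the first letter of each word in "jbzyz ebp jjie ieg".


Input string: 'jbzyz ebp jjie ieg'
Operation: capitalize first letter of each word
Word transformations: 'jbzyz'->'Jbzyz', 'ebp'->'Ebp', 'jjie'->'Jjie', 'ieg'->'Ieg'
Result: Jbzyz Ebp Jjie Ieg


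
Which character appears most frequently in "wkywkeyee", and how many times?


Input: 'wkywkeyee'
Operation: tally each character
Counts: 'e':3, 'k':2, 'w':2, 'y':2
Maximum: 'e' appears 3 times


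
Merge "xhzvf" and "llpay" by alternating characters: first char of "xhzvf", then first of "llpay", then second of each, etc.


String 1: 'xhzvf'
String 2: 'llpay'
Operation: alternate characters
Pairs: 'x'+'l', 'h'+'l', 'z'+'p', 'v'+'a', 'f'+'y'
Result: xlhlzpvafy


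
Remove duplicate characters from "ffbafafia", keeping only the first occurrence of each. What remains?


Input: 'ffbafafia'
Operation: keep first occurrence of each character
Scan: s[0]='f' new -> keep; s[1]='f' seen -> skip; s[2]='b' new -> keep; s[3]='a' new -> keep; s[4]='f' seen -> skip; s[5]='a' seen -> skip; s[6]='f' seen -> skip; s[7]='i' new -> keep; s[8]='a' seen -> skip
Result: fbai


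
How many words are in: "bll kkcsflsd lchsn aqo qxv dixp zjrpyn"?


Input string: 'bll kkcsflsd lchsn aqo qxv dixp zjrpyn'
Operation: split by spaces
Words found: 'bll', 'kkcsflsd', 'lchsn', 'aqo', 'qxv', 'dixp', 'zjrpyn'
Word count: 7


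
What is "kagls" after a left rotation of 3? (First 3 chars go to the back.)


Input: 'kagls', shift = 3
Operation: split at index 3 and swap parts
Front part s[0:3] = 'kag'
Back part s[3:] = 'ls'
Rotated = back + front = 'ls' + 'kag'
Result: lskag


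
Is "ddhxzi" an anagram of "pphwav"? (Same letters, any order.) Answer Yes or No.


String 1: 'pphwav' -> sorted: 'ahppvw'
String 2: 'ddhxzi' -> sorted: 'ddhixz'
Compare sorted forms: 'ahppvw' != 'ddhixz'
Anagram: No


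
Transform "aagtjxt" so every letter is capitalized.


Input string: 'aagtjxt'
Operation: convert each letter to uppercase
Mapping: 'a'->'A', 'a'->'A', 'g'->'G', 't'->'T', 'j'->'J', 'x'->'X', 't'->'T'
Result: AAGTJXT


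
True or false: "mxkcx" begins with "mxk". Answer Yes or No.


Input string: 'mxkcx'
Prefix to check: 'mxk'
First 3 characters of input: 'mxk'
Match: True
Result: Yes


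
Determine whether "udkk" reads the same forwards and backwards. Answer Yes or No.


Input string: 'udkk'
Reversed: 'kkdu'
Compare pairs: s[0]='u' vs s[3]='k' (mismatch), s[1]='d' vs s[2]='k' (mismatch)
Palindrome: No


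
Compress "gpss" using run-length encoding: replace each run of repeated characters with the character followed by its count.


Input: 'gpss'
Operation: identify consecutive runs
Runs: 'g' -> g1, 'p' -> p1, 'ss' -> s2
Encoded: g1p1s2


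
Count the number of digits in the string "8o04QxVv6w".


Input string: '8o04QxVv6w'
Operation: count digit characters (0-9)
Scan: '8'(digit), 'o', '0'(digit), '4'(digit), 'Q', 'x', 'V', 'v', '6'(digit), 'w'
Digits found: 4
Result: 4


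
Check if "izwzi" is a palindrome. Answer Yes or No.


Input string: 'izwzi'
Reversed: 'izwzi'
Compare pairs: s[0]='i' vs s[4]='i' (match), s[1]='z' vs s[3]='z' (match)
Palindrome: Yes


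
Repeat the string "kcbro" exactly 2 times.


Input string: 'kcbro'
Operation: repeat 2 times
Concatenation: 'kcbro' + 'kcbro'
Result: kcbrokcbro


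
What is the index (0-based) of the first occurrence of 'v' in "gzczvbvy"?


Input string: 'gzczvbvy'
Target: 'v'
Scanning left to right: s[0]='g', s[1]='z', s[2]='c', s[3]='z', s[4]='v'
First match at index: 4


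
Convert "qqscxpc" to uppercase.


Input string: 'qqscxpc'
Operation: convert each letter to uppercase
Mapping: 'q'->'Q', 'q'->'Q', 's'->'S', 'c'->'C', 'x'->'X', 'p'->'P', 'c'->'C'
Result: QQSCXPC


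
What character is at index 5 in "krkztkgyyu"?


Input string: 'krkztkgyyu'
Operation: get character at index 5
Index mapping: s[0]='k', s[1]='r', s[2]='k', s[3]='z', s[4]='t', s[5]='k'
Result: 'k'


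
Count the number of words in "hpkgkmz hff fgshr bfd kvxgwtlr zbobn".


Input string: 'hpkgkmz hff fgshr bfd kvxgwtlr zbobn'
Operation: split by spaces
Words found: 'hpkgkmz', 'hff', 'fgshr', 'bfd', 'kvxgwtlr', 'zbobn'
Word count: 6


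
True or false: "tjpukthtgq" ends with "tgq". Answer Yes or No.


Input string: 'tjpukthtgq'
Suffix to check: 'tgq'
Last 3 characters of input: 'tgq'
Match: True
Result: Yes


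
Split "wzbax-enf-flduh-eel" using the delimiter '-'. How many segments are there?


Input string: 'wzbax-enf-flduh-eel'
Delimiter: '-'
Split result: 'wzbax', 'enf', 'flduh', 'eel'
Number of parts: 4


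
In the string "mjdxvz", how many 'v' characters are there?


Input string: 'mjdxvz'
Target character: 'v'
Scan each position: s[4]='v'
Matches found at indices: 4
Total: 1


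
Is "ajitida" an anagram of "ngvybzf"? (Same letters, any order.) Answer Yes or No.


String 1: 'ngvybzf' -> sorted: 'bfgnvyz'
String 2: 'ajitida' -> sorted: 'aadiijt'
Compare sorted forms: 'bfgnvyz' != 'aadiijt'
Anagram: No


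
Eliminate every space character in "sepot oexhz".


Input string: 'sepot oexhz'
Operation: remove all spaces
Words: 'sepot', 'oexhz'
Join without spaces: sepotoexhz


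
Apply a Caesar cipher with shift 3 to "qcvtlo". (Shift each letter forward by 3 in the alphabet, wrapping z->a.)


Input: 'qcvtlo', shift = 3
Operation: for each letter, (position + 3) mod 26
Mapping: 'q'(16+3=19)->'t', 'c'(2+3=5)->'f', 'v'(21+3=24)->'y', 't'(19+3=22)->'w', 'l'(11+3=14)->'o', 'o'(14+3=17)->'r'
Result: tfywor


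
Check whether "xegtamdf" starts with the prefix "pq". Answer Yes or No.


Input string: 'xegtamdf'
Prefix to check: 'pq'
First 2 characters of input: 'xe'
Match: False
Result: No


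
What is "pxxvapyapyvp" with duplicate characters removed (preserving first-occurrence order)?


Input: 'pxxvapyapyvp'
Operation: keep first occurrence of each character
Scan: s[0]='p' new -> keep; s[1]='x' new -> keep; s[2]='x' seen -> skip; s[3]='v' new -> keep; s[4]='a' new -> keep; s[5]='p' seen -> skip; s[6]='y' new -> keep; s[7]='a' seen -> skip; s[8]='p' seen -> skip; s[9]='y' seen -> skip; s[10]='v' seen -> skip; s[11]='p' seen -> skip
Result: pxvay


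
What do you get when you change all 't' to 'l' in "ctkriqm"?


Input string: 'ctkriqm'
Operation: replace 't' with 'l'
Positions of 't': 1
After replacement: clkriqm


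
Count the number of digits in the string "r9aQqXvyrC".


Input string: 'r9aQqXvyrC'
Operation: count digit characters (0-9)
Scan: 'r', '9'(digit), 'a', 'Q', 'q', 'X', 'v', 'y', 'r', 'C'
Digits found: 1
Result: 1


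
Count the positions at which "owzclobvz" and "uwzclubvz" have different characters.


String 1: 'owzclobvz'
String 2: 'uwzclubvz'
Compare each position: pos 0: 'o'!='u', pos 1: 'w'=='w', pos 2: 'z'=='z', pos 3: 'c'=='c', pos 4: 'l'=='l', pos 5: 'o'!='u', pos 6: 'b'=='b', pos 7: 'v'=='v', pos 8: 'z'=='z'
Differing positions: 2
Hamming distance: 2
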